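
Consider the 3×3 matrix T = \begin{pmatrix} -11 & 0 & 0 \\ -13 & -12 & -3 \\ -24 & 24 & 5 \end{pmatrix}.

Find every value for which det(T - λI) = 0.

-11, -4, -3

The characteristic polynomial is p(μ) = det(μI - T).
Expanding along the first row, p(μ) = μ^3 + 18μ^2 + 89μ + 132.
Try μ = -11: p(-11) = 0, so -11 is a root.
Dividing by (μ + 11) leaves μ^2 + 7μ + 12.
The quadratic factors as (μ + 4)·(μ + 3).
Eigenvalues: -11, -4, -3.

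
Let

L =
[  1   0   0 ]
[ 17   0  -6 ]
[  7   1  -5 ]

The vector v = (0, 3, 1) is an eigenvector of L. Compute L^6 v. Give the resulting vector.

First find the eigenvalue: Lv = (0, -6, -2) = -2·(0, 3, 1), so λ = -2.
Then L^6 v = λ^6·v = (-2)^6·(0, 3, 1) = 64·(0, 3, 1) = (0, 192, 64).

(0, 192, 64)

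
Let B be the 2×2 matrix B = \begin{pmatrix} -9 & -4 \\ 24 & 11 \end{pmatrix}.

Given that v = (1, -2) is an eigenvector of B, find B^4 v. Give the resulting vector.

First find the eigenvalue: Bv = (-1, 2) = -1·(1, -2), so λ = -1.
Then B^4 v = λ^4·v = (-1)^4·(1, -2) = 1·(1, -2) = (1, -2).

(1, -2)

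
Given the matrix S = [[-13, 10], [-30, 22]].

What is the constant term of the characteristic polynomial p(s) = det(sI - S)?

p(0) = det(0·I − S) = det(−S) = (−1)^2·det(S).
det(S) = 14, so p(0) = 14.

14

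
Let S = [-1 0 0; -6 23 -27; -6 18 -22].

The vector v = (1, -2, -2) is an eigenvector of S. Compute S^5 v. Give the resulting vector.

(-1, 2, 2)

First find the eigenvalue: Sv = (-1, 2, 2) = -1·(1, -2, -2), so λ = -1.
Then S^5 v = λ^5·v = (-1)^5·(1, -2, -2) = -1·(1, -2, -2) = (-1, 2, 2).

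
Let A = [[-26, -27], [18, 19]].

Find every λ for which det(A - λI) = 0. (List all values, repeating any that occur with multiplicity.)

-8, 1

det(A - λI) = (-26 - λ)(19 - λ) - (-27)·(18) = λ^2 + 7λ - 8.
This factors as (λ + 8)·(λ - 1) = 0.
Eigenvalues: -8, 1.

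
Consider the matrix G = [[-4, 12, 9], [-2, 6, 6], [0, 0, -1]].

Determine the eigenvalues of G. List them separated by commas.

-1, 0, 2

Set up det(λI - G) = 0.
Cofactor expansion gives p(λ) = λ^3 - λ^2 - 2λ.
Since p(-1) = 0, λ = -1 is a root.
Factor out (λ + 1): p(λ) = (λ + 1)·(λ^2 - 2λ).
The quadratic factors as λ·(λ - 2).
Eigenvalues: -1, 0, 2.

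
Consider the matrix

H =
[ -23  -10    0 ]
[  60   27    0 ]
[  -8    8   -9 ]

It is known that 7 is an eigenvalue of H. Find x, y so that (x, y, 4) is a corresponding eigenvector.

-2, 6

We need (H - 7I)v = 0.
H - 7I = [[-30, -10, 0], [60, 20, 0], [-8, 8, -16]].
Row 1: (-30)·x + (-10)·y + (0)·4 = 0
Row 2: (60)·x + (20)·y + (0)·4 = 0
Row 3: (-8)·x + (8)·y + (-16)·4 = 0
Solving gives x = -2, y = 6.
Check: H·(-2, 6, 4) = (-14, 42, 28) = 7·(-2, 6, 4).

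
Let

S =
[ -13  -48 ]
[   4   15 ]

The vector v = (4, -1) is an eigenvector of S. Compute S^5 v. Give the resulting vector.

First find the eigenvalue: Sv = (-4, 1) = -1·(4, -1), so λ = -1.
Then S^5 v = λ^5·v = (-1)^5·(4, -1) = -1·(4, -1) = (-4, 1).

(-4, 1)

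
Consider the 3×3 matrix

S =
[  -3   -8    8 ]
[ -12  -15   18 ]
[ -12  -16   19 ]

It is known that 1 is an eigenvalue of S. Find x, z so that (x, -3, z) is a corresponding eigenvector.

-2, -4

We need (S - 1I)v = 0.
S - 1I = [[-4, -8, 8], [-12, -16, 18], [-12, -16, 18]].
Row 1: (-4)·x + (-8)·-3 + (8)·z = 0
Row 2: (-12)·x + (-16)·-3 + (18)·z = 0
Row 3: (-12)·x + (-16)·-3 + (18)·z = 0
Solving gives x = -2, z = -4.
Check: S·(-2, -3, -4) = (-2, -3, -4) = 1·(-2, -3, -4).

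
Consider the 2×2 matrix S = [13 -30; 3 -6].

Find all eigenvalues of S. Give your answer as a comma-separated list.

det(S - λI) = (13 - λ)(-6 - λ) - (-30)·(3) = λ^2 - 7λ + 12.
This factors as (λ - 3)·(λ - 4) = 0.
Eigenvalues: 3, 4.

3, 4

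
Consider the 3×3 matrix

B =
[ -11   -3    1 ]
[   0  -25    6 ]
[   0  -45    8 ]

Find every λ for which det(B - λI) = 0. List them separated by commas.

The characteristic polynomial is p(t) = det(tI - B).
Expanding along the first row, p(t) = t^3 + 28t^2 + 257t + 770.
Since p(-7) = 0, t = -7 is a root.
Factor out (t + 7): p(t) = (t + 7)·(t^2 + 21t + 110).
The quadratic factors as (t + 11)·(t + 10).
Eigenvalues: -11, -10, -7.

-11, -10, -7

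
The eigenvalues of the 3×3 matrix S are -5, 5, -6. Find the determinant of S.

det(S) is the product of the eigenvalues: (-5) · (5) · (-6) = 150.

150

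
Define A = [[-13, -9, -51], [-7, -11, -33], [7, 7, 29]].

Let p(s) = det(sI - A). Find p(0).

32

p(0) = det(0·I − A) = det(−A) = (−1)^3·det(A).
det(A) = -32, so p(0) = 32.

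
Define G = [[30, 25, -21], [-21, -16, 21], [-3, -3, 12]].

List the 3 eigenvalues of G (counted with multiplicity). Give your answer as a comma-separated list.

5, 9, 12

Set up det(lambda·I - G) = 0.
Expanding along the first row, p(lambda) = lambda^3 - 26·lambda^2 + 213·lambda - 540.
Rational-root test: lambda = 9 gives p(9) = 0.
Dividing by (lambda - 9) leaves lambda^2 - 17·lambda + 60.
The quadratic factors as (lambda - 5)·(lambda - 12).
Eigenvalues: 5, 9, 12.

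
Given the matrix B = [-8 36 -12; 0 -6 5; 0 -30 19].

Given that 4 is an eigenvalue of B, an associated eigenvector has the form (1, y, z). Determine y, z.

We need (B - 4I)v = 0.
B - 4I = [[-12, 36, -12], [0, -10, 5], [0, -30, 15]].
Row 1: (-12)·1 + (36)·y + (-12)·z = 0
Row 2: (0)·1 + (-10)·y + (5)·z = 0
Row 3: (0)·1 + (-30)·y + (15)·z = 0
Solving gives y = 1, z = 2.
Check: B·(1, 1, 2) = (4, 4, 8) = 4·(1, 1, 2).

1, 2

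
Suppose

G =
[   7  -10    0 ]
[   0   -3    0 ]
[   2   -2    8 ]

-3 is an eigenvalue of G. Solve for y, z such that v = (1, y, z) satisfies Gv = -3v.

We need (G + 3I)v = 0.
G + 3I = [[10, -10, 0], [0, 0, 0], [2, -2, 11]].
Row 1: (10)·1 + (-10)·y + (0)·z = 0
Row 2: (0)·1 + (0)·y + (0)·z = 0
Row 3: (2)·1 + (-2)·y + (11)·z = 0
Solving gives y = 1, z = 0.
Check: G·(1, 1, 0) = (-3, -3, 0) = -3·(1, 1, 0).

1, 0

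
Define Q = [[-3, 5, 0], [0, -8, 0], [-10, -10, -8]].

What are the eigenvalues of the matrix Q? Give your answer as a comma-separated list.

The characteristic polynomial is p(λ) = det(λI - Q).
Expanding the 3×3 determinant: p(λ) = λ^3 + 19λ^2 + 112λ + 192.
Rational-root test: λ = -3 gives p(-3) = 0.
Dividing by (λ + 3) leaves λ^2 + 16λ + 64.
The quadratic factor is (λ + 8)^2.
Eigenvalues: -8, -8, -3.

-8, -8, -3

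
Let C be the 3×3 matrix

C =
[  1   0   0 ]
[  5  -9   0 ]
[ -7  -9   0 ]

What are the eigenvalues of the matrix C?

C is lower triangular, so its eigenvalues are the diagonal entries.
Diagonal: 1, -9, 0.

-9, 0, 1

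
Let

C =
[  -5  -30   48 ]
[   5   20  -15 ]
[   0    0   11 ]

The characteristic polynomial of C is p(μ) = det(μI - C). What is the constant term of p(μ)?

-550

p(μ) = μ^3 - 26μ^2 + 215μ - 550.
The constant term is -550.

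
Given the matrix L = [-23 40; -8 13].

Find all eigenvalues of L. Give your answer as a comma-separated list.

det(L - rI) = (-23 - r)(13 - r) - (40)·(-8) = r^2 + 10r + 21.
This factors as (r + 7)·(r + 3) = 0.
Eigenvalues: -7, -3.

-7, -3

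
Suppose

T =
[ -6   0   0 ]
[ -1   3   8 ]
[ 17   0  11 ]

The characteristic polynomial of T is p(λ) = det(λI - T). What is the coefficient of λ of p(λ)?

p(λ) = λ^3 - 8λ^2 - 51λ + 198.
The coefficient of λ is -51.

-51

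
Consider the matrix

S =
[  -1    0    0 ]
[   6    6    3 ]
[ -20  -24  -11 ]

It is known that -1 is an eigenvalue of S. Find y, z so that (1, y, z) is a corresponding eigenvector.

0, -2

We need (S + 1I)v = 0.
S + 1I = [[0, 0, 0], [6, 7, 3], [-20, -24, -10]].
Row 1: (0)·1 + (0)·y + (0)·z = 0
Row 2: (6)·1 + (7)·y + (3)·z = 0
Row 3: (-20)·1 + (-24)·y + (-10)·z = 0
Solving gives y = 0, z = -2.
Check: S·(1, 0, -2) = (-1, 0, 2) = -1·(1, 0, -2).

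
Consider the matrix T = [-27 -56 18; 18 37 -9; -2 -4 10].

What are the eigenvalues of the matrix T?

1, 9, 10

The characteristic polynomial is p(r) = det(rI - T).
Cofactor expansion gives p(r) = r^3 - 20r^2 + 109r - 90.
Since p(1) = 0, r = 1 is a root.
Factor out (r - 1): p(r) = (r - 1)·(r^2 - 19r + 90).
The quadratic factors as (r - 9)·(r - 10).
Eigenvalues: 1, 9, 10.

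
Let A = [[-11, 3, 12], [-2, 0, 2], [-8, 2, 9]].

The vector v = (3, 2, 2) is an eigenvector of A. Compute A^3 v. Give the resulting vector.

(-3, -2, -2)

First find the eigenvalue: Av = (-3, -2, -2) = -1·(3, 2, 2), so λ = -1.
Then A^3 v = λ^3·v = (-1)^3·(3, 2, 2) = -1·(3, 2, 2) = (-3, -2, -2).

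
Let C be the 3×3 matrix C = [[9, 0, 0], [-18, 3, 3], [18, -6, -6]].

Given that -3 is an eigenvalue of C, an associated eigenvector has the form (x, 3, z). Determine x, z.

We need (C + 3I)v = 0.
C + 3I = [[12, 0, 0], [-18, 6, 3], [18, -6, -3]].
Row 1: (12)·x + (0)·3 + (0)·z = 0
Row 2: (-18)·x + (6)·3 + (3)·z = 0
Row 3: (18)·x + (-6)·3 + (-3)·z = 0
Solving gives x = 0, z = -6.
Check: C·(0, 3, -6) = (0, -9, 18) = -3·(0, 3, -6).

0, -6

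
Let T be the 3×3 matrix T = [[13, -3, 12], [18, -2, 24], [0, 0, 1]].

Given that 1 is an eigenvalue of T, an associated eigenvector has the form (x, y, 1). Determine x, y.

We need (T - 1I)v = 0.
T - 1I = [[12, -3, 12], [18, -3, 24], [0, 0, 0]].
Row 1: (12)·x + (-3)·y + (12)·1 = 0
Row 2: (18)·x + (-3)·y + (24)·1 = 0
Row 3: (0)·x + (0)·y + (0)·1 = 0
Solving gives x = -2, y = -4.
Check: T·(-2, -4, 1) = (-2, -4, 1) = 1·(-2, -4, 1).

-2, -4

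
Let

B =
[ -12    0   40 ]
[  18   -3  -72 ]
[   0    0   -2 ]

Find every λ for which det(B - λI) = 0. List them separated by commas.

-12, -3, -2

Compute the characteristic polynomial p(lambda) = det(lambda·I - B).
Expanding the 3×3 determinant: p(lambda) = lambda^3 + 17·lambda^2 + 66·lambda + 72.
Try lambda = -2: p(-2) = 0, so -2 is a root.
Dividing by (lambda + 2) leaves lambda^2 + 15·lambda + 36.
The quadratic factors as (lambda + 12)·(lambda + 3).
Eigenvalues: -12, -3, -2.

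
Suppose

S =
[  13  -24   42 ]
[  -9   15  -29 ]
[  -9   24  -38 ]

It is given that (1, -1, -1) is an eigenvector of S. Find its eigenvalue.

-5

Compute Sv: S·(1, -1, -1) = (-5, 5, 5).
Since Sv = λv, compare component 1: -5 = λ·1, so λ = -5.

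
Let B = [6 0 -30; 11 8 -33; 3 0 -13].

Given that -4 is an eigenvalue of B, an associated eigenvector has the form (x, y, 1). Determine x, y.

3, 0

We need (B + 4I)v = 0.
B + 4I = [[10, 0, -30], [11, 12, -33], [3, 0, -9]].
Row 1: (10)·x + (0)·y + (-30)·1 = 0
Row 2: (11)·x + (12)·y + (-33)·1 = 0
Row 3: (3)·x + (0)·y + (-9)·1 = 0
Solving gives x = 3, y = 0.
Check: B·(3, 0, 1) = (-12, 0, -4) = -4·(3, 0, 1).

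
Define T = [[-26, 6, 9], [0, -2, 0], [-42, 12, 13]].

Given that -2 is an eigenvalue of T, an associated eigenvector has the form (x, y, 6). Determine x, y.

3, 3

We need (T + 2I)v = 0.
T + 2I = [[-24, 6, 9], [0, 0, 0], [-42, 12, 15]].
Row 1: (-24)·x + (6)·y + (9)·6 = 0
Row 2: (0)·x + (0)·y + (0)·6 = 0
Row 3: (-42)·x + (12)·y + (15)·6 = 0
Solving gives x = 3, y = 3.
Check: T·(3, 3, 6) = (-6, -6, -12) = -2·(3, 3, 6).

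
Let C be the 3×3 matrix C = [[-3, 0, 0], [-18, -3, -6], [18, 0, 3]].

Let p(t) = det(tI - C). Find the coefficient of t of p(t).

p(t) = t^3 + 3t^2 - 9t - 27.
The coefficient of t is -9.

-9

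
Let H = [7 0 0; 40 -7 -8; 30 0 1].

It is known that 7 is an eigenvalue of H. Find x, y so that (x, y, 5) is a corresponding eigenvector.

1, 0

We need (H - 7I)v = 0.
H - 7I = [[0, 0, 0], [40, -14, -8], [30, 0, -6]].
Row 1: (0)·x + (0)·y + (0)·5 = 0
Row 2: (40)·x + (-14)·y + (-8)·5 = 0
Row 3: (30)·x + (0)·y + (-6)·5 = 0
Solving gives x = 1, y = 0.
Check: H·(1, 0, 5) = (7, 0, 35) = 7·(1, 0, 5).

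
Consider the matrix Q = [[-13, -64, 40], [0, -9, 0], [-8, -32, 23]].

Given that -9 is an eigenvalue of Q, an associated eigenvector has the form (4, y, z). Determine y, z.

1, 2

We need (Q + 9I)v = 0.
Q + 9I = [[-4, -64, 40], [0, 0, 0], [-8, -32, 32]].
Row 1: (-4)·4 + (-64)·y + (40)·z = 0
Row 2: (0)·4 + (0)·y + (0)·z = 0
Row 3: (-8)·4 + (-32)·y + (32)·z = 0
Solving gives y = 1, z = 2.
Check: Q·(4, 1, 2) = (-36, -9, -18) = -9·(4, 1, 2).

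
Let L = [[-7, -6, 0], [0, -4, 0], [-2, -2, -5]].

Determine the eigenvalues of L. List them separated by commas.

Set up det(λI - L) = 0.
Expanding along the first row, p(λ) = λ^3 + 16λ^2 + 83λ + 140.
Since p(-5) = 0, λ = -5 is a root.
Factor out (λ + 5): p(λ) = (λ + 5)·(λ^2 + 11λ + 28).
The quadratic factors as (λ + 7)·(λ + 4).
Eigenvalues: -7, -5, -4.

-7, -5, -4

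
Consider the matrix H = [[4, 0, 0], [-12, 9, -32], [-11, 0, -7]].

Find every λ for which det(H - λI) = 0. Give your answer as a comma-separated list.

-7, 4, 9

Set up det(sI - H) = 0.
Cofactor expansion gives p(s) = s^3 - 6s^2 - 55s + 252.
Rational-root test: s = -7 gives p(-7) = 0.
Factor out (s + 7): p(s) = (s + 7)·(s^2 - 13s + 36).
The quadratic factors as (s - 4)·(s - 9).
Eigenvalues: -7, 4, 9.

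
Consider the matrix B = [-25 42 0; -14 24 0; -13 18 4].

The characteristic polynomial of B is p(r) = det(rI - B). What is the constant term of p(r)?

48

p(r) = r^3 - 3r^2 - 16r + 48.
The constant term is 48.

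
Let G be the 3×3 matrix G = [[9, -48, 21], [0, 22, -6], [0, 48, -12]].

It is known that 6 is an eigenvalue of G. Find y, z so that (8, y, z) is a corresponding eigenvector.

We need (G - 6I)v = 0.
G - 6I = [[3, -48, 21], [0, 16, -6], [0, 48, -18]].
Row 1: (3)·8 + (-48)·y + (21)·z = 0
Row 2: (0)·8 + (16)·y + (-6)·z = 0
Row 3: (0)·8 + (48)·y + (-18)·z = 0
Solving gives y = -3, z = -8.
Check: G·(8, -3, -8) = (48, -18, -48) = 6·(8, -3, -8).

-3, -8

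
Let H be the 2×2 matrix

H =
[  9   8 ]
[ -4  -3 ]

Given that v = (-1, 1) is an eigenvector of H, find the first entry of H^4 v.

-1

First find the eigenvalue: Hv = (-1, 1) = 1·(-1, 1), so λ = 1.
Then H^4 v = λ^4·v = 1^4·(-1, 1) = 1·(-1, 1) = (-1, 1).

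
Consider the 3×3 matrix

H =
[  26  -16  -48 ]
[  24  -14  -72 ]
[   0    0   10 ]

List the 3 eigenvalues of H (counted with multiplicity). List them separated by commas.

The characteristic polynomial is p(t) = det(tI - H).
Cofactor expansion gives p(t) = t^3 - 22t^2 + 140t - 200.
Rational-root test: t = 10 gives p(10) = 0.
Dividing by (t - 10) leaves t^2 - 12t + 20.
The quadratic factors as (t - 2)·(t - 10).
Eigenvalues: 2, 10, 10.

2, 10, 10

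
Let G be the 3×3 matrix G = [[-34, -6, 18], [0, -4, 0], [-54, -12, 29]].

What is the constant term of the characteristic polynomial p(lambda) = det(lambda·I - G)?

p(0) = det(0·I − G) = det(−G) = (−1)^3·det(G).
det(G) = 56, so p(0) = -56.

-56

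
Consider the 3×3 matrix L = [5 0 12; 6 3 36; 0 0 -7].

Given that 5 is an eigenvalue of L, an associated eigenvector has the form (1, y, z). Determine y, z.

3, 0

We need (L - 5I)v = 0.
L - 5I = [[0, 0, 12], [6, -2, 36], [0, 0, -12]].
Row 1: (0)·1 + (0)·y + (12)·z = 0
Row 2: (6)·1 + (-2)·y + (36)·z = 0
Row 3: (0)·1 + (0)·y + (-12)·z = 0
Solving gives y = 3, z = 0.
Check: L·(1, 3, 0) = (5, 15, 0) = 5·(1, 3, 0).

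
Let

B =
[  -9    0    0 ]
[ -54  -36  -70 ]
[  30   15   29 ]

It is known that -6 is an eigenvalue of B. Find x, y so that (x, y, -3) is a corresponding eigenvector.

0, 7

We need (B + 6I)v = 0.
B + 6I = [[-3, 0, 0], [-54, -30, -70], [30, 15, 35]].
Row 1: (-3)·x + (0)·y + (0)·-3 = 0
Row 2: (-54)·x + (-30)·y + (-70)·-3 = 0
Row 3: (30)·x + (15)·y + (35)·-3 = 0
Solving gives x = 0, y = 7.
Check: B·(0, 7, -3) = (0, -42, 18) = -6·(0, 7, -3).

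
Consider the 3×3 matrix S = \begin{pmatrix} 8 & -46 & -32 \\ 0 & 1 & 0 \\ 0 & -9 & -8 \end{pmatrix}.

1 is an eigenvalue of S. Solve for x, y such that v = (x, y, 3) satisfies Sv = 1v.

-6, -3

We need (S - 1I)v = 0.
S - 1I = [[7, -46, -32], [0, 0, 0], [0, -9, -9]].
Row 1: (7)·x + (-46)·y + (-32)·3 = 0
Row 2: (0)·x + (0)·y + (0)·3 = 0
Row 3: (0)·x + (-9)·y + (-9)·3 = 0
Solving gives x = -6, y = -3.
Check: S·(-6, -3, 3) = (-6, -3, 3) = 1·(-6, -3, 3).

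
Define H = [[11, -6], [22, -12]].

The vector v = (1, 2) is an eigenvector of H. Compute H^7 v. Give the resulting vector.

First find the eigenvalue: Hv = (-1, -2) = -1·(1, 2), so λ = -1.
Then H^7 v = λ^7·v = (-1)^7·(1, 2) = -1·(1, 2) = (-1, -2).

(-1, -2)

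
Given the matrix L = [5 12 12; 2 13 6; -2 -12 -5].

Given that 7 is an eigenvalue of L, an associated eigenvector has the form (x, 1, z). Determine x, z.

We need (L - 7I)v = 0.
L - 7I = [[-2, 12, 12], [2, 6, 6], [-2, -12, -12]].
Row 1: (-2)·x + (12)·1 + (12)·z = 0
Row 2: (2)·x + (6)·1 + (6)·z = 0
Row 3: (-2)·x + (-12)·1 + (-12)·z = 0
Solving gives x = 0, z = -1.
Check: L·(0, 1, -1) = (0, 7, -7) = 7·(0, 1, -1).

0, -1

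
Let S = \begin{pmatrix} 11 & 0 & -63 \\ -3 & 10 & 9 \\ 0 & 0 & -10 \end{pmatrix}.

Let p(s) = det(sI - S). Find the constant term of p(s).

1100

p(s) = s^3 - 11s^2 - 100s + 1100.
The constant term is 1100.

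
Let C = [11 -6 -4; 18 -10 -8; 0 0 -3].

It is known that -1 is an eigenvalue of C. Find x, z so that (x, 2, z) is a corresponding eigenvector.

1, 0

We need (C + 1I)v = 0.
C + 1I = [[12, -6, -4], [18, -9, -8], [0, 0, -2]].
Row 1: (12)·x + (-6)·2 + (-4)·z = 0
Row 2: (18)·x + (-9)·2 + (-8)·z = 0
Row 3: (0)·x + (0)·2 + (-2)·z = 0
Solving gives x = 1, z = 0.
Check: C·(1, 2, 0) = (-1, -2, 0) = -1·(1, 2, 0).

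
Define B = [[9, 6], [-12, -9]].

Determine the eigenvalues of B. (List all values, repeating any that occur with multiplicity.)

-3, 3

det(B - sI) = (9 - s)(-9 - s) - (6)·(-12) = s^2 - 9.
This factors as (s + 3)·(s - 3) = 0.
Eigenvalues: -3, 3.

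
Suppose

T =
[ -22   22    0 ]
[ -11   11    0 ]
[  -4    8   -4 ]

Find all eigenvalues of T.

-11, -4, 0

The characteristic polynomial is p(r) = det(rI - T).
Cofactor expansion gives p(r) = r^3 + 15r^2 + 44r.
Since p(-4) = 0, r = -4 is a root.
Factor out (r + 4): p(r) = (r + 4)·(r^2 + 11r).
The quadratic factors as (r + 11)·r.
Eigenvalues: -11, -4, 0.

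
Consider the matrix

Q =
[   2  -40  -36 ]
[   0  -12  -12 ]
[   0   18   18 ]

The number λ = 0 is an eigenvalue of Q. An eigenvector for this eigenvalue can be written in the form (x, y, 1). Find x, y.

-2, -1

We need (Q)v = 0.
Q = [[2, -40, -36], [0, -12, -12], [0, 18, 18]].
Row 1: (2)·x + (-40)·y + (-36)·1 = 0
Row 2: (0)·x + (-12)·y + (-12)·1 = 0
Row 3: (0)·x + (18)·y + (18)·1 = 0
Solving gives x = -2, y = -1.
Check: Q·(-2, -1, 1) = (0, 0, 0) = 0·(-2, -1, 1).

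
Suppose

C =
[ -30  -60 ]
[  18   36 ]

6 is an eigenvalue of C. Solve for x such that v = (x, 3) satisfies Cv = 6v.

-5

We need (C - 6I)v = 0.
C - 6I = [[-36, -60], [18, 30]].
Row 1: (-36)·x + (-60)·3 = 0
Row 2: (18)·x + (30)·3 = 0
Solving gives x = -5.
Check: C·(-5, 3) = (-30, 18) = 6·(-5, 3).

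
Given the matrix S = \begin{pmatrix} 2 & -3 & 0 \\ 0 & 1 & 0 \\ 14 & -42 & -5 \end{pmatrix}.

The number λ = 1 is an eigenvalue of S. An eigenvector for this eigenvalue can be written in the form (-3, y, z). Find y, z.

-1, 0

We need (S - 1I)v = 0.
S - 1I = [[1, -3, 0], [0, 0, 0], [14, -42, -6]].
Row 1: (1)·-3 + (-3)·y + (0)·z = 0
Row 2: (0)·-3 + (0)·y + (0)·z = 0
Row 3: (14)·-3 + (-42)·y + (-6)·z = 0
Solving gives y = -1, z = 0.
Check: S·(-3, -1, 0) = (-3, -1, 0) = 1·(-3, -1, 0).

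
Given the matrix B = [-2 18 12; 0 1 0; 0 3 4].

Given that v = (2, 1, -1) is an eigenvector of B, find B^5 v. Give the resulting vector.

(2, 1, -1)

First find the eigenvalue: Bv = (2, 1, -1) = 1·(2, 1, -1), so λ = 1.
Then B^5 v = λ^5·v = 1^5·(2, 1, -1) = 1·(2, 1, -1) = (2, 1, -1).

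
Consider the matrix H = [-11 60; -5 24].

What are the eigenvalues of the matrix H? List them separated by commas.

det(H - sI) = (-11 - s)(24 - s) - (60)·(-5) = s^2 - 13s + 36.
This factors as (s - 4)·(s - 9) = 0.
Eigenvalues: 4, 9.

4, 9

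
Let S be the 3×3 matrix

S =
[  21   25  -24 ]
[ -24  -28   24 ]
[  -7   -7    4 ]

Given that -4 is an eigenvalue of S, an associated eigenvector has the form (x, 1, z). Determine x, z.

We need (S + 4I)v = 0.
S + 4I = [[25, 25, -24], [-24, -24, 24], [-7, -7, 8]].
Row 1: (25)·x + (25)·1 + (-24)·z = 0
Row 2: (-24)·x + (-24)·1 + (24)·z = 0
Row 3: (-7)·x + (-7)·1 + (8)·z = 0
Solving gives x = -1, z = 0.
Check: S·(-1, 1, 0) = (4, -4, 0) = -4·(-1, 1, 0).

-1, 0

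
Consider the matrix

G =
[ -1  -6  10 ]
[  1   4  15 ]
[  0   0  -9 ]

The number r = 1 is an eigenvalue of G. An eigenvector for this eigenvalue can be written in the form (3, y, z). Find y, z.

-1, 0

We need (G - 1I)v = 0.
G - 1I = [[-2, -6, 10], [1, 3, 15], [0, 0, -10]].
Row 1: (-2)·3 + (-6)·y + (10)·z = 0
Row 2: (1)·3 + (3)·y + (15)·z = 0
Row 3: (0)·3 + (0)·y + (-10)·z = 0
Solving gives y = -1, z = 0.
Check: G·(3, -1, 0) = (3, -1, 0) = 1·(3, -1, 0).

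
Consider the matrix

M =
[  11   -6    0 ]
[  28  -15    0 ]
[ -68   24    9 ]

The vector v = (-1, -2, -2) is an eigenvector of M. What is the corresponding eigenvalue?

Compute Mv: M·(-1, -2, -2) = (1, 2, 2).
Since Mv = λv, compare component 1: 1 = λ·-1, so λ = -1.

-1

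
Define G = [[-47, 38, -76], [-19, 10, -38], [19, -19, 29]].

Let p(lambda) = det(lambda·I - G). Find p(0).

p(0) = det(0·I − G) = det(−G) = (−1)^3·det(G).
det(G) = 810, so p(0) = -810.

-810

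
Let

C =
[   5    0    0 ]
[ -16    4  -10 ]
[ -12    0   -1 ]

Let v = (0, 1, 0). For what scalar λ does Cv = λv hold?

4

Compute Cv: C·(0, 1, 0) = (0, 4, 0).
Since Cv = λv, compare component 2: 4 = λ·1, so λ = 4.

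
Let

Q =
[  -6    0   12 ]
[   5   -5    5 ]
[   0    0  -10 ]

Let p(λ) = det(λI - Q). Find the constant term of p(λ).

p(λ) = λ^3 + 21λ^2 + 140λ + 300.
The constant term is 300.

300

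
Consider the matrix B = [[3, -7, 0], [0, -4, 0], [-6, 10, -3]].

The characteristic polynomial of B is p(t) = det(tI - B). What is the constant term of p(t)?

p(t) = t^3 + 4t^2 - 9t - 36.
The constant term is -36.

-36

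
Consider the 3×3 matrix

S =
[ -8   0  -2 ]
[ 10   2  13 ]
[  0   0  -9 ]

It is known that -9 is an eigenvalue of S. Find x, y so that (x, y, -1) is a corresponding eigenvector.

-2, 3

We need (S + 9I)v = 0.
S + 9I = [[1, 0, -2], [10, 11, 13], [0, 0, 0]].
Row 1: (1)·x + (0)·y + (-2)·-1 = 0
Row 2: (10)·x + (11)·y + (13)·-1 = 0
Row 3: (0)·x + (0)·y + (0)·-1 = 0
Solving gives x = -2, y = 3.
Check: S·(-2, 3, -1) = (18, -27, 9) = -9·(-2, 3, -1).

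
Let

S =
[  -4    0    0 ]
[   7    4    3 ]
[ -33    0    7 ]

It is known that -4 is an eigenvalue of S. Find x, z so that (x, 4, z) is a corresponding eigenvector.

-2, -6

We need (S + 4I)v = 0.
S + 4I = [[0, 0, 0], [7, 8, 3], [-33, 0, 11]].
Row 1: (0)·x + (0)·4 + (0)·z = 0
Row 2: (7)·x + (8)·4 + (3)·z = 0
Row 3: (-33)·x + (0)·4 + (11)·z = 0
Solving gives x = -2, z = -6.
Check: S·(-2, 4, -6) = (8, -16, 24) = -4·(-2, 4, -6).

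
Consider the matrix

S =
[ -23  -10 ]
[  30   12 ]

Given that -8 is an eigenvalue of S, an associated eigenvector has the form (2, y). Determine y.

-3

We need (S + 8I)v = 0.
S + 8I = [[-15, -10], [30, 20]].
Row 1: (-15)·2 + (-10)·y = 0
Row 2: (30)·2 + (20)·y = 0
Solving gives y = -3.
Check: S·(2, -3) = (-16, 24) = -8·(2, -3).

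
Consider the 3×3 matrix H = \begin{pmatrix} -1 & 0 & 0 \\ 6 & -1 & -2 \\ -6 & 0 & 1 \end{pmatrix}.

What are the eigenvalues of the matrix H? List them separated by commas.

Set up det(λI - H) = 0.
Expanding the 3×3 determinant: p(λ) = λ^3 + λ^2 - λ - 1.
Rational-root test: λ = -1 gives p(-1) = 0.
Factor out (λ + 1): p(λ) = (λ + 1)·(λ^2 - 1).
The quadratic factors as (λ + 1)·(λ - 1).
Eigenvalues: -1, -1, 1.

-1, -1, 1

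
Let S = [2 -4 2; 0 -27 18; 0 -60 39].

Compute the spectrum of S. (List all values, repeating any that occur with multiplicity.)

Compute the characteristic polynomial p(s) = det(sI - S).
Expanding the 3×3 determinant: p(s) = s^3 - 14s^2 + 51s - 54.
Since p(2) = 0, s = 2 is a root.
Dividing by (s - 2) leaves s^2 - 12s + 27.
The quadratic factors as (s - 3)·(s - 9).
Eigenvalues: 2, 3, 9.

2, 3, 9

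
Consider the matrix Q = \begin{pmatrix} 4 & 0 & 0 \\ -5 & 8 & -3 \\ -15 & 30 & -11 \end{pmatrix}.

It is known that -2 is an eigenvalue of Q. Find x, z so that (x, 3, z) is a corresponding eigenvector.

0, 10

We need (Q + 2I)v = 0.
Q + 2I = [[6, 0, 0], [-5, 10, -3], [-15, 30, -9]].
Row 1: (6)·x + (0)·3 + (0)·z = 0
Row 2: (-5)·x + (10)·3 + (-3)·z = 0
Row 3: (-15)·x + (30)·3 + (-9)·z = 0
Solving gives x = 0, z = 10.
Check: Q·(0, 3, 10) = (0, -6, -20) = -2·(0, 3, 10).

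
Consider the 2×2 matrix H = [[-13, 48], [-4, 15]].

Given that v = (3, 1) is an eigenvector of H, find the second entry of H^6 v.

First find the eigenvalue: Hv = (9, 3) = 3·(3, 1), so λ = 3.
Then H^6 v = λ^6·v = 3^6·(3, 1) = 729·(3, 1) = (2187, 729).

729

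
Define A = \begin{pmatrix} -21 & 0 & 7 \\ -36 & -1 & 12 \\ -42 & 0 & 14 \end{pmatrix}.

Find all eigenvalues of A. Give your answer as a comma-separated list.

-7, -1, 0

Set up det(lambda·I - A) = 0.
Cofactor expansion gives p(lambda) = lambda^3 + 8·lambda^2 + 7·lambda.
Rational-root test: lambda = 0 gives p(0) = 0.
Factor out lambda: p(lambda) = lambda·(lambda^2 + 8·lambda + 7).
The quadratic factors as (lambda + 7)·(lambda + 1).
Eigenvalues: -7, -1, 0.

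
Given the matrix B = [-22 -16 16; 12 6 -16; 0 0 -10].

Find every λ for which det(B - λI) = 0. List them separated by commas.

The characteristic polynomial is p(λ) = det(λI - B).
Expanding the 3×3 determinant: p(λ) = λ^3 + 26λ^2 + 220λ + 600.
Since p(-6) = 0, λ = -6 is a root.
Factor out (λ + 6): p(λ) = (λ + 6)·(λ^2 + 20λ + 100).
The quadratic factor is (λ + 10)^2.
Eigenvalues: -10, -10, -6.

-10, -10, -6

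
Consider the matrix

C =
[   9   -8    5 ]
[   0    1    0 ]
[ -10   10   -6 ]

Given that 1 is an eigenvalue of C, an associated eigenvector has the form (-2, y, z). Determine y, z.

-2, 0

We need (C - 1I)v = 0.
C - 1I = [[8, -8, 5], [0, 0, 0], [-10, 10, -7]].
Row 1: (8)·-2 + (-8)·y + (5)·z = 0
Row 2: (0)·-2 + (0)·y + (0)·z = 0
Row 3: (-10)·-2 + (10)·y + (-7)·z = 0
Solving gives y = -2, z = 0.
Check: C·(-2, -2, 0) = (-2, -2, 0) = 1·(-2, -2, 0).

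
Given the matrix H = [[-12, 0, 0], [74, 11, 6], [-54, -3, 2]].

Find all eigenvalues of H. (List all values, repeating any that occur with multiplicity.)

-12, 5, 8

Set up det(rI - H) = 0.
Cofactor expansion gives p(r) = r^3 - r^2 - 116r + 480.
Rational-root test: r = 5 gives p(5) = 0.
Factor out (r - 5): p(r) = (r - 5)·(r^2 + 4r - 96).
The quadratic factors as (r + 12)·(r - 8).
Eigenvalues: -12, 5, 8.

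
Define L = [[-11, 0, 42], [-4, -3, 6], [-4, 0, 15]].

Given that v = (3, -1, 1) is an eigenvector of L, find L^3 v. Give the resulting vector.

(81, -27, 27)

First find the eigenvalue: Lv = (9, -3, 3) = 3·(3, -1, 1), so λ = 3.
Then L^3 v = λ^3·v = 3^3·(3, -1, 1) = 27·(3, -1, 1) = (81, -27, 27).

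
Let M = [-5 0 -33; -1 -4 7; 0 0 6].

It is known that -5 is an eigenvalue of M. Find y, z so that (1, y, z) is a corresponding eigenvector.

We need (M + 5I)v = 0.
M + 5I = [[0, 0, -33], [-1, 1, 7], [0, 0, 11]].
Row 1: (0)·1 + (0)·y + (-33)·z = 0
Row 2: (-1)·1 + (1)·y + (7)·z = 0
Row 3: (0)·1 + (0)·y + (11)·z = 0
Solving gives y = 1, z = 0.
Check: M·(1, 1, 0) = (-5, -5, 0) = -5·(1, 1, 0).

1, 0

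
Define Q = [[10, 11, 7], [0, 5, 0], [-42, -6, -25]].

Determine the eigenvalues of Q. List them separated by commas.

-11, -4, 5

Compute the characteristic polynomial p(μ) = det(μI - Q).
Cofactor expansion gives p(μ) = μ^3 + 10μ^2 - 31μ - 220.
Rational-root test: μ = -11 gives p(-11) = 0.
Factor out (μ + 11): p(μ) = (μ + 11)·(μ^2 - μ - 20).
The quadratic factors as (μ + 4)·(μ - 5).
Eigenvalues: -11, -4, 5.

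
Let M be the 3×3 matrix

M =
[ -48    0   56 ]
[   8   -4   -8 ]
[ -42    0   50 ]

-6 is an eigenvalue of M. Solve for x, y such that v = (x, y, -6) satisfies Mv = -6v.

-8, 8

We need (M + 6I)v = 0.
M + 6I = [[-42, 0, 56], [8, 2, -8], [-42, 0, 56]].
Row 1: (-42)·x + (0)·y + (56)·-6 = 0
Row 2: (8)·x + (2)·y + (-8)·-6 = 0
Row 3: (-42)·x + (0)·y + (56)·-6 = 0
Solving gives x = -8, y = 8.
Check: M·(-8, 8, -6) = (48, -48, 36) = -6·(-8, 8, -6).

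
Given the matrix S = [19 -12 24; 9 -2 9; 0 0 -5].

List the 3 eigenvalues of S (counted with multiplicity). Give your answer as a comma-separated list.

-5, 7, 10

Compute the characteristic polynomial p(r) = det(rI - S).
Expanding along the first row, p(r) = r^3 - 12r^2 - 15r + 350.
Try r = -5: p(-5) = 0, so -5 is a root.
Dividing by (r + 5) leaves r^2 - 17r + 70.
The quadratic factors as (r - 7)·(r - 10).
Eigenvalues: -5, 7, 10.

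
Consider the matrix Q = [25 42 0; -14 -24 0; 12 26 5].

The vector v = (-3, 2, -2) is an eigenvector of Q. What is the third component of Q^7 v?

First find the eigenvalue: Qv = (9, -6, 6) = -3·(-3, 2, -2), so λ = -3.
Then Q^7 v = λ^7·v = (-3)^7·(-3, 2, -2) = -2187·(-3, 2, -2) = (6561, -4374, 4374).

4374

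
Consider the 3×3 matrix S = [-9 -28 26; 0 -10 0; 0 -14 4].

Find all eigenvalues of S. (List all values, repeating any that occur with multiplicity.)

-10, -9, 4

Set up det(tI - S) = 0.
Cofactor expansion gives p(t) = t^3 + 15t^2 + 14t - 360.
Try t = -10: p(-10) = 0, so -10 is a root.
Dividing by (t + 10) leaves t^2 + 5t - 36.
The quadratic factors as (t + 9)·(t - 4).
Eigenvalues: -10, -9, 4.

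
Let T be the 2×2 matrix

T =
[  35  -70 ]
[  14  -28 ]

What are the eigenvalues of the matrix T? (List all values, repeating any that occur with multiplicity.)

det(T - λI) = (35 - λ)(-28 - λ) - (-70)·(14) = λ^2 - 7λ.
This factors as λ·(λ - 7) = 0.
Eigenvalues: 0, 7.

0, 7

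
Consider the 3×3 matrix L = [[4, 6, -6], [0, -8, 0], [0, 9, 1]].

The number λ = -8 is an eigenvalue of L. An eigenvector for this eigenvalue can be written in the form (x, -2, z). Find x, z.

We need (L + 8I)v = 0.
L + 8I = [[12, 6, -6], [0, 0, 0], [0, 9, 9]].
Row 1: (12)·x + (6)·-2 + (-6)·z = 0
Row 2: (0)·x + (0)·-2 + (0)·z = 0
Row 3: (0)·x + (9)·-2 + (9)·z = 0
Solving gives x = 2, z = 2.
Check: L·(2, -2, 2) = (-16, 16, -16) = -8·(2, -2, 2).

2, 2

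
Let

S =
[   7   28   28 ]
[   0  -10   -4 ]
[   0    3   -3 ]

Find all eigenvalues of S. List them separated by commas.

-7, -6, 7

The characteristic polynomial is p(μ) = det(μI - S).
Cofactor expansion gives p(μ) = μ^3 + 6μ^2 - 49μ - 294.
Rational-root test: μ = -6 gives p(-6) = 0.
Dividing by (μ + 6) leaves μ^2 - 49.
The quadratic factors as (μ + 7)·(μ - 7).
Eigenvalues: -7, -6, 7.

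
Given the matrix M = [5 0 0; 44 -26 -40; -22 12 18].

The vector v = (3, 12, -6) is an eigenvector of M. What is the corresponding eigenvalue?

Compute Mv: M·(3, 12, -6) = (15, 60, -30).
Since Mv = λv, compare component 1: 15 = λ·3, so λ = 5.

5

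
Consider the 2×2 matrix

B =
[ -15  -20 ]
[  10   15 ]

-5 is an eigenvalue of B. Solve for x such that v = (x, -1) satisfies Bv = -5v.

2

We need (B + 5I)v = 0.
B + 5I = [[-10, -20], [10, 20]].
Row 1: (-10)·x + (-20)·-1 = 0
Row 2: (10)·x + (20)·-1 = 0
Solving gives x = 2.
Check: B·(2, -1) = (-10, 5) = -5·(2, -1).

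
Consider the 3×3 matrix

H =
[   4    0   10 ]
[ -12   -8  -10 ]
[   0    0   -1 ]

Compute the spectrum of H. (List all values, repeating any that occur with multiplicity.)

Set up det(μI - H) = 0.
Expanding along the first row, p(μ) = μ^3 + 5μ^2 - 28μ - 32.
Rational-root test: μ = -8 gives p(-8) = 0.
Factor out (μ + 8): p(μ) = (μ + 8)·(μ^2 - 3μ - 4).
The quadratic factors as (μ + 1)·(μ - 4).
Eigenvalues: -8, -1, 4.

-8, -1, 4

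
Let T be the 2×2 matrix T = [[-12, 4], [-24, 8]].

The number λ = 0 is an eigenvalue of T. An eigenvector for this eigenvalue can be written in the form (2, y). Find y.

We need (T)v = 0.
T = [[-12, 4], [-24, 8]].
Row 1: (-12)·2 + (4)·y = 0
Row 2: (-24)·2 + (8)·y = 0
Solving gives y = 6.
Check: T·(2, 6) = (0, 0) = 0·(2, 6).

6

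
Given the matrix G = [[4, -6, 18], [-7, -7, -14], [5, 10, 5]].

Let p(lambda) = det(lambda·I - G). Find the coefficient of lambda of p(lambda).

p(lambda) = lambda^3 - 2·lambda^2 - 35·lambda.
The coefficient of lambda is -35.

-35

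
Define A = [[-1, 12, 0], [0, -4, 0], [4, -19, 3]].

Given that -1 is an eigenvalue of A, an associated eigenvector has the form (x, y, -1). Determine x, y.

We need (A + 1I)v = 0.
A + 1I = [[0, 12, 0], [0, -3, 0], [4, -19, 4]].
Row 1: (0)·x + (12)·y + (0)·-1 = 0
Row 2: (0)·x + (-3)·y + (0)·-1 = 0
Row 3: (4)·x + (-19)·y + (4)·-1 = 0
Solving gives x = 1, y = 0.
Check: A·(1, 0, -1) = (-1, 0, 1) = -1·(1, 0, -1).

1, 0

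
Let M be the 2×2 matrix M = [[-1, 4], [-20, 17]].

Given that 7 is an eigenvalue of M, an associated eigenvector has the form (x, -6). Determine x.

-3

We need (M - 7I)v = 0.
M - 7I = [[-8, 4], [-20, 10]].
Row 1: (-8)·x + (4)·-6 = 0
Row 2: (-20)·x + (10)·-6 = 0
Solving gives x = -3.
Check: M·(-3, -6) = (-21, -42) = 7·(-3, -6).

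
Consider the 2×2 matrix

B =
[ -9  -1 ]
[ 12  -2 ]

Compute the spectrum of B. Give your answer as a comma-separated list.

-6, -5

det(B - lambda·I) = (-9 - lambda)(-2 - lambda) - (-1)·(12) = lambda^2 + 11·lambda + 30.
This factors as (lambda + 6)·(lambda + 5) = 0.
Eigenvalues: -6, -5.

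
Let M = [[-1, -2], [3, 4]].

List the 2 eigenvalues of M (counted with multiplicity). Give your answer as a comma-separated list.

det(M - μI) = (-1 - μ)(4 - μ) - (-2)·(3) = μ^2 - 3μ + 2.
This factors as (μ - 1)·(μ - 2) = 0.
Eigenvalues: 1, 2.

1, 2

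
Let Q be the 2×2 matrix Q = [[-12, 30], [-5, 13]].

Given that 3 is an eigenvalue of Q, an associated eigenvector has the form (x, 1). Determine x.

We need (Q - 3I)v = 0.
Q - 3I = [[-15, 30], [-5, 10]].
Row 1: (-15)·x + (30)·1 = 0
Row 2: (-5)·x + (10)·1 = 0
Solving gives x = 2.
Check: Q·(2, 1) = (6, 3) = 3·(2, 1).

2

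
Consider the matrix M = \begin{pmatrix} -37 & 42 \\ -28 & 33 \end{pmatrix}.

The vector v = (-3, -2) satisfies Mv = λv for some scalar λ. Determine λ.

-9

Compute Mv: M·(-3, -2) = (27, 18).
Since Mv = λv, compare component 1: 27 = λ·-3, so λ = -9.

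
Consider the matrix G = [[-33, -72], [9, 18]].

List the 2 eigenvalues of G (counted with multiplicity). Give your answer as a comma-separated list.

det(G - λI) = (-33 - λ)(18 - λ) - (-72)·(9) = λ^2 + 15λ + 54.
This factors as (λ + 9)·(λ + 6) = 0.
Eigenvalues: -9, -6.

-9, -6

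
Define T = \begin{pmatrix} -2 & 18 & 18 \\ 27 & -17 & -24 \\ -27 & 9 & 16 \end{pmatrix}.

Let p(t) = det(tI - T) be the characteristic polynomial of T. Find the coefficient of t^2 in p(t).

The coefficient of t^2 of det(tI - T) is −trace(T).
trace(T) = (-2) + (-17) + (16) = -3, so the coefficient is 3.

3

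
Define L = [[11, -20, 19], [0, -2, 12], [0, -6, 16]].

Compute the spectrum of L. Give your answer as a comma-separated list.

4, 10, 11

Compute the characteristic polynomial p(t) = det(tI - L).
Cofactor expansion gives p(t) = t^3 - 25t^2 + 194t - 440.
Since p(4) = 0, t = 4 is a root.
Factor out (t - 4): p(t) = (t - 4)·(t^2 - 21t + 110).
The quadratic factors as (t - 10)·(t - 11).
Eigenvalues: 4, 10, 11.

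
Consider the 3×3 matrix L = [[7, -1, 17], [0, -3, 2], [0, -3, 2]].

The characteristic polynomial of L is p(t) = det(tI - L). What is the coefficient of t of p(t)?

p(t) = t^3 - 6t^2 - 7t.
The coefficient of t is -7.

-7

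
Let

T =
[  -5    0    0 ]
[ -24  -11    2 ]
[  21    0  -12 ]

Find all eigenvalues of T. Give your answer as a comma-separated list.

-12, -11, -5

Set up det(μI - T) = 0.
Expanding the 3×3 determinant: p(μ) = μ^3 + 28μ^2 + 247μ + 660.
Try μ = -5: p(-5) = 0, so -5 is a root.
Factor out (μ + 5): p(μ) = (μ + 5)·(μ^2 + 23μ + 132).
The quadratic factors as (μ + 12)·(μ + 11).
Eigenvalues: -12, -11, -5.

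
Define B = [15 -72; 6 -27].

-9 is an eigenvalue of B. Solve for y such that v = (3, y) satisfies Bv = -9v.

We need (B + 9I)v = 0.
B + 9I = [[24, -72], [6, -18]].
Row 1: (24)·3 + (-72)·y = 0
Row 2: (6)·3 + (-18)·y = 0
Solving gives y = 1.
Check: B·(3, 1) = (-27, -9) = -9·(3, 1).

1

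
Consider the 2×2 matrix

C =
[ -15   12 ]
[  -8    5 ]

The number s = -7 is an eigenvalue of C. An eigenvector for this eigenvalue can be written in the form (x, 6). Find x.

We need (C + 7I)v = 0.
C + 7I = [[-8, 12], [-8, 12]].
Row 1: (-8)·x + (12)·6 = 0
Row 2: (-8)·x + (12)·6 = 0
Solving gives x = 9.
Check: C·(9, 6) = (-63, -42) = -7·(9, 6).

9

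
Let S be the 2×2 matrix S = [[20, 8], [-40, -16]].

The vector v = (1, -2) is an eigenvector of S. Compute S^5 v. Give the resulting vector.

(1024, -2048)

First find the eigenvalue: Sv = (4, -8) = 4·(1, -2), so λ = 4.
Then S^5 v = λ^5·v = 4^5·(1, -2) = 1024·(1, -2) = (1024, -2048).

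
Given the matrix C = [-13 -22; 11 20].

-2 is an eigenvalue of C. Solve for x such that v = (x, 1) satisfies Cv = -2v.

We need (C + 2I)v = 0.
C + 2I = [[-11, -22], [11, 22]].
Row 1: (-11)·x + (-22)·1 = 0
Row 2: (11)·x + (22)·1 = 0
Solving gives x = -2.
Check: C·(-2, 1) = (4, -2) = -2·(-2, 1).

-2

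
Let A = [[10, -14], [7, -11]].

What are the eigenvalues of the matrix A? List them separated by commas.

-4, 3

det(A - λI) = (10 - λ)(-11 - λ) - (-14)·(7) = λ^2 + λ - 12.
This factors as (λ + 4)·(λ - 3) = 0.
Eigenvalues: -4, 3.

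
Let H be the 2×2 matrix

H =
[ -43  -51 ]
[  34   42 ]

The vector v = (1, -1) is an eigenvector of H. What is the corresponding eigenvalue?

8

Compute Hv: H·(1, -1) = (8, -8).
Since Hv = λv, compare component 1: 8 = λ·1, so λ = 8.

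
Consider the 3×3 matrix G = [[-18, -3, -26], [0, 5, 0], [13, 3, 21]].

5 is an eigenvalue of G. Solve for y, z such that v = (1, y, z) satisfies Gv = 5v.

1, -1

We need (G - 5I)v = 0.
G - 5I = [[-23, -3, -26], [0, 0, 0], [13, 3, 16]].
Row 1: (-23)·1 + (-3)·y + (-26)·z = 0
Row 2: (0)·1 + (0)·y + (0)·z = 0
Row 3: (13)·1 + (3)·y + (16)·z = 0
Solving gives y = 1, z = -1.
Check: G·(1, 1, -1) = (5, 5, -5) = 5·(1, 1, -1).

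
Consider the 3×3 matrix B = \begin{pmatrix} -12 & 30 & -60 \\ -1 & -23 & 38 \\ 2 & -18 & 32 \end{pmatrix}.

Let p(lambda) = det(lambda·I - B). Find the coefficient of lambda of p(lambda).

-10

p(lambda) = lambda^3 + 3·lambda^2 - 10·lambda - 24.
The coefficient of lambda is -10.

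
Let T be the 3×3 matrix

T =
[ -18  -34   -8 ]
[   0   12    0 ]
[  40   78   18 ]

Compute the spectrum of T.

Set up det(sI - T) = 0.
Expanding along the first row, p(s) = s^3 - 12s^2 - 4s + 48.
Rational-root test: s = 2 gives p(2) = 0.
Factor out (s - 2): p(s) = (s - 2)·(s^2 - 10s - 24).
The quadratic factors as (s + 2)·(s - 12).
Eigenvalues: -2, 2, 12.

-2, 2, 12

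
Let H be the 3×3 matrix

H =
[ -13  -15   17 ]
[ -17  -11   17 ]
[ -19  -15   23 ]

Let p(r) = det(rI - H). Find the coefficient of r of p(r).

p(r) = r^3 + r^2 - 86r + 264.
The coefficient of r is -86.

-86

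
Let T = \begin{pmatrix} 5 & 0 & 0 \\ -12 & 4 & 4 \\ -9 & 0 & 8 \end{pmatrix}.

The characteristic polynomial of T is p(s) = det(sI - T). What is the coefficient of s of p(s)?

p(s) = s^3 - 17s^2 + 92s - 160.
The coefficient of s is 92.

92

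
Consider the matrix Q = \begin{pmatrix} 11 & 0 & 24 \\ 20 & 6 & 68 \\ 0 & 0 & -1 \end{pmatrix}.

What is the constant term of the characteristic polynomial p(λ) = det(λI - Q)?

66

p(0) = det(0·I − Q) = det(−Q) = (−1)^3·det(Q).
det(Q) = -66, so p(0) = 66.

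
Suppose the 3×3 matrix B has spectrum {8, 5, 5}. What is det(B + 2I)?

If B has eigenvalues 8, 5, 5, then B + 2I has eigenvalues 10, 7, 7.
det(B + 2I) = (10) · (7) · (7) = 490.

490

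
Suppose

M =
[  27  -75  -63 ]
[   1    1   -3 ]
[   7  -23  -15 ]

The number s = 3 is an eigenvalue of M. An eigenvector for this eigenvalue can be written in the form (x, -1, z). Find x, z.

-11, -3

We need (M - 3I)v = 0.
M - 3I = [[24, -75, -63], [1, -2, -3], [7, -23, -18]].
Row 1: (24)·x + (-75)·-1 + (-63)·z = 0
Row 2: (1)·x + (-2)·-1 + (-3)·z = 0
Row 3: (7)·x + (-23)·-1 + (-18)·z = 0
Solving gives x = -11, z = -3.
Check: M·(-11, -1, -3) = (-33, -3, -9) = 3·(-11, -1, -3).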